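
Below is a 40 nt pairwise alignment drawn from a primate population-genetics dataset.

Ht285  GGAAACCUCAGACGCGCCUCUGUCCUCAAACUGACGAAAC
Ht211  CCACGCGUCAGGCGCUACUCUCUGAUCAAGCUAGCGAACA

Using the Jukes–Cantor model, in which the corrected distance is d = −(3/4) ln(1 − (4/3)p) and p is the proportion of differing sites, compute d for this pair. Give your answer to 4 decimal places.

0.5716

Differing sites — 1:G/C; 2:G/C; 4:A/C; 5:A/G; 7:C/G; 12:A/G; 16:G/U; 17:C/A; 22:G/C; 24:C/G; 25:C/A; 30:A/G; 33:G/A; 34:A/G; 39:A/C; 40:C/A.
p = 16/40 = 0.400000.
d = −0.75 · ln(1 − (4/3)·0.400000) = −0.75 · ln(0.466667) = −0.75 · (-0.762139) = 0.5716.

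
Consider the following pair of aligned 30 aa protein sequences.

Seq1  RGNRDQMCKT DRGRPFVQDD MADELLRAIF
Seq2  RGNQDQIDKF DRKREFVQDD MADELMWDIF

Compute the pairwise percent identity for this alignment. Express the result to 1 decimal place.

Differing sites — 4:R/Q; 7:M/I; 8:C/D; 10:T/F; 13:G/K; 15:P/E; 26:L/M; 27:R/W; 28:A/D.
21 of the 30 sites match, so the percent identity is 21/30 × 100 = 70.0%.

70.0%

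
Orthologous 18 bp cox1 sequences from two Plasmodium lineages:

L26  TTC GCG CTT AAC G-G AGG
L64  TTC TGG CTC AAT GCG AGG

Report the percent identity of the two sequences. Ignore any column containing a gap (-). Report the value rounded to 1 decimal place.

Excluding the 1 gap column leaves 17 comparable sites.
Mismatches occur at site 4 (G↔T), site 5 (C↔G), site 9 (T↔C), site 12 (C↔T).
13 of the 17 comparable sites match, so the percent identity is 13/17 × 100 = 76.5%.

76.5%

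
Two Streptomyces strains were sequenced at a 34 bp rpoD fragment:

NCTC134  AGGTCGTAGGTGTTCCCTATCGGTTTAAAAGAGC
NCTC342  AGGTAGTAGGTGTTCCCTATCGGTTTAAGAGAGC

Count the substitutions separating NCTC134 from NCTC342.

Mismatches occur at site 5 (C/A), site 29 (A/G).
That gives 2 mismatches out of 34 aligned sites, so the Hamming distance is 2.

2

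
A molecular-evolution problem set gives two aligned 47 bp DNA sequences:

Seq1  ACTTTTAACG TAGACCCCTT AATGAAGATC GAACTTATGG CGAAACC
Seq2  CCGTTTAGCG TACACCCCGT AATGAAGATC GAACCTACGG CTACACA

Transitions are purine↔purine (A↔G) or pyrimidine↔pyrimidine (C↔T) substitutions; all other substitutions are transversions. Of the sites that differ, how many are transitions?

Mismatches occur at site 1 (A/C, transversion), site 3 (T/G, transversion), site 8 (A/G, transition), site 13 (G/C, transversion), site 19 (T/G, transversion), site 35 (T/C, transition), site 38 (T/C, transition), site 42 (G/T, transversion), site 44 (A/C, transversion), site 47 (C/A, transversion).
Of the 10 differences, 3 transitions and 7 transversions, so the answer is 3.

3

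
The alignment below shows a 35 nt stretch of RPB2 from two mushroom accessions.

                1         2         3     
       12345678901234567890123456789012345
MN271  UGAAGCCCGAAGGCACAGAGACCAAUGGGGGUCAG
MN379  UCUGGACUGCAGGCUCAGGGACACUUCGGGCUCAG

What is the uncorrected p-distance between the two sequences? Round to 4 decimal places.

0.3714

Mismatches occur at site 2 (G↔C), site 3 (A↔U), site 4 (A↔G), site 6 (C↔A), site 8 (C↔U), site 10 (A↔C), site 15 (A↔U), site 19 (A↔G), site 23 (C↔A), site 24 (A↔C), site 25 (A↔U), site 27 (G↔C), site 31 (G↔C).
There are 13 differences over 35 sites, so p = 13/35 = 0.3714.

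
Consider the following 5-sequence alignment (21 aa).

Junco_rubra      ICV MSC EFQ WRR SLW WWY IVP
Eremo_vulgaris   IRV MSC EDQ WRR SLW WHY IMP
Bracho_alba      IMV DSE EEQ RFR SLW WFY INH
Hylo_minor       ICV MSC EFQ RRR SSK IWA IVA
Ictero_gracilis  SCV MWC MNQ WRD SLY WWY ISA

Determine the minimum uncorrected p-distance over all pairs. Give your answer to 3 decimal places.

Pairwise Hamming distances:
  Junco_rubra vs Eremo_vulgaris: 4
  Junco_rubra vs Bracho_alba: 9
  Junco_rubra vs Hylo_minor: 6
  Junco_rubra vs Ictero_gracilis: 8
  Eremo_vulgaris vs Bracho_alba: 9
  Eremo_vulgaris vs Hylo_minor: 10
  Eremo_vulgaris vs Ictero_gracilis: 10
  Bracho_alba vs Hylo_minor: 12
  Bracho_alba vs Ictero_gracilis: 14
  Hylo_minor vs Ictero_gracilis: 11
The smallest is 4 mismatches, between Junco_rubra and Eremo_vulgaris; p = 4/21 = 0.190.

0.190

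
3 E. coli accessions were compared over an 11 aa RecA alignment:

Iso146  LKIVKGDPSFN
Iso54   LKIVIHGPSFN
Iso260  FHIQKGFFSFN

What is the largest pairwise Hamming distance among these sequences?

7

Pairwise Hamming distances:
  Iso146 vs Iso54: 3
  Iso146 vs Iso260: 5
  Iso54 vs Iso260: 7
The largest is 7, between Iso54 and Iso260.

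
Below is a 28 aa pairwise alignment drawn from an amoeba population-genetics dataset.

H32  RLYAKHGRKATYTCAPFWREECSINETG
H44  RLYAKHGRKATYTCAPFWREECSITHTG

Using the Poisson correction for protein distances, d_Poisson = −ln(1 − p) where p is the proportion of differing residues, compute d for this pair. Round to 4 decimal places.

Differing sites — 25:N/T; 26:E/H.
p = 2/28 = 0.071429.
d = −ln(1 − 0.071429) = −ln(0.928571) = 0.0741.

0.0741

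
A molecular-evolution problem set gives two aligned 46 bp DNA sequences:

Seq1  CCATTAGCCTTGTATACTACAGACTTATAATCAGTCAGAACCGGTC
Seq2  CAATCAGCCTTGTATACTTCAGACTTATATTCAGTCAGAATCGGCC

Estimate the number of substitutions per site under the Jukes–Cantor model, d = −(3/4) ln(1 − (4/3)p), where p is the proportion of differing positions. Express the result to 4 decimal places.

0.1433

Differing sites — 2:C/A; 5:T/C; 19:A/T; 30:A/T; 41:C/T; 45:T/C.
p = 6/46 = 0.130435.
d = −0.75 · ln(1 − (4/3)·0.130435) = −0.75 · ln(0.826087) = −0.75 · (-0.191055) = 0.1433.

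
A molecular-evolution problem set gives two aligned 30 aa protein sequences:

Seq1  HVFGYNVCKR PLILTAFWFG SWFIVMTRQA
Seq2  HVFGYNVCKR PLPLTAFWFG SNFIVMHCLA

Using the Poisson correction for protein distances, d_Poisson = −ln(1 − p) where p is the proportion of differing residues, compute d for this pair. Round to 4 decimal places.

0.1823

Mismatches occur at site 13 (I/P), site 22 (W/N), site 27 (T/H), site 28 (R/C), site 29 (Q/L).
p = 5/30 = 0.166667.
d = −ln(1 − 0.166667) = −ln(0.833333) = 0.1823.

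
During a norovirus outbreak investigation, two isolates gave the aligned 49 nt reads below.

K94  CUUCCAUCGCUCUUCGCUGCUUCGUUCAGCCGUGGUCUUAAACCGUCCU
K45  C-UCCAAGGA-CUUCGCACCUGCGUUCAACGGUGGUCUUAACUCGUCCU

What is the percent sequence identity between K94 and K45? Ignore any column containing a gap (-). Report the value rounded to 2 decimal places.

78.72%

Excluding the 2 gap columns leaves 47 comparable sites.
The sequences differ at positions 7 (U/A), 8 (C/G), 10 (C/A), 18 (U/A), 19 (G/C), 22 (U/G), 29 (G/A), 31 (C/G), 42 (A/C), 43 (C/U).
37 of the 47 comparable sites match, so the percent identity is 37/47 × 100 = 78.72%.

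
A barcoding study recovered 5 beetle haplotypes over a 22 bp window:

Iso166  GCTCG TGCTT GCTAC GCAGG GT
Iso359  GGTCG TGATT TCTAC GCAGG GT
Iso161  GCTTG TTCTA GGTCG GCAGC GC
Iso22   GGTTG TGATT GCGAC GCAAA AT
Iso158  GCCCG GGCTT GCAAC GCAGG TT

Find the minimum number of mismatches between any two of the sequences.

Pairwise Hamming distances:
  Iso166 vs Iso359: 3
  Iso166 vs Iso161: 8
  Iso166 vs Iso22: 7
  Iso166 vs Iso158: 4
  Iso359 vs Iso161: 11
  Iso359 vs Iso22: 6
  Iso359 vs Iso158: 7
  Iso161 vs Iso22: 12
  Iso161 vs Iso158: 12
  Iso22 vs Iso158: 9
The smallest is 3, between Iso166 and Iso359.

3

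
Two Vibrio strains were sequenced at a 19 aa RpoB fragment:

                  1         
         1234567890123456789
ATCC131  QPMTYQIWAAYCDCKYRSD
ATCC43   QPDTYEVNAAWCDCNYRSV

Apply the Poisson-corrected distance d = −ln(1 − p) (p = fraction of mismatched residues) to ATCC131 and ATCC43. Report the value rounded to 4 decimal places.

Mismatches occur at site 3 (M/D), site 6 (Q/E), site 7 (I/V), site 8 (W/N), site 11 (Y/W), site 15 (K/N), site 19 (D/V).
p = 7/19 = 0.368421.
d = −ln(1 − 0.368421) = −ln(0.631579) = 0.4595.

0.4595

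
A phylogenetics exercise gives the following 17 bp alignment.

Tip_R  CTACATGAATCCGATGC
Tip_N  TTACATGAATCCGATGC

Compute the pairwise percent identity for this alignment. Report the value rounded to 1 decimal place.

94.1%

A single mismatch occurs at site 1 (C↔T).
16 of the 17 sites match, so the percent identity is 16/17 × 100 = 94.1%.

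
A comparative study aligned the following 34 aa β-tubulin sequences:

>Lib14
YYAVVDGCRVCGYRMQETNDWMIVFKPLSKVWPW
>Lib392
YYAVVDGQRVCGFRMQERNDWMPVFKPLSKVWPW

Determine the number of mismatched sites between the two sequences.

Differing sites — 8:C/Q; 13:Y/F; 18:T/R; 23:I/P.
That gives 4 mismatches out of 34 aligned sites, so the Hamming distance is 4.

4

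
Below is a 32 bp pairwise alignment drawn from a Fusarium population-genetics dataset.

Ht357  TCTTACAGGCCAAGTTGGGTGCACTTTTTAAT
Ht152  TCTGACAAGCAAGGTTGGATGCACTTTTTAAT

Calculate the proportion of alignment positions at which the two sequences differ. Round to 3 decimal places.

The sequences differ at positions 4 (T/G), 8 (G/A), 11 (C/A), 13 (A/G), 19 (G/A).
There are 5 differences over 32 sites, so p = 5/32 = 0.156.

0.156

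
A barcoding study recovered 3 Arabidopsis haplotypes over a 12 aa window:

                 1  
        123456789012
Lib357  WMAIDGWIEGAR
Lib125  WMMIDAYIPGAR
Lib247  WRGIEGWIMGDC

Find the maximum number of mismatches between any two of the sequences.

Pairwise Hamming distances:
  Lib357 vs Lib125: 4
  Lib357 vs Lib247: 6
  Lib125 vs Lib247: 8
The largest is 8, between Lib125 and Lib247.

8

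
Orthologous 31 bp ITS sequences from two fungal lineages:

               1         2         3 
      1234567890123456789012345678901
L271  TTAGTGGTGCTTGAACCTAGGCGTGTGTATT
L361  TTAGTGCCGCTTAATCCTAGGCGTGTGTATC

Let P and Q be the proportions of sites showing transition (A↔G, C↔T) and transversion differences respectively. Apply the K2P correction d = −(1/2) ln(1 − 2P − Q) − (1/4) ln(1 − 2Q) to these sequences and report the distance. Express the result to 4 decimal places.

0.1838

Mismatches occur at site 7 (G↔C, transversion), site 8 (T↔C, transition), site 13 (G↔A, transition), site 15 (A↔T, transversion), site 31 (T↔C, transition).
Of the 5 differences, 3 transitions and 2 transversions over 31 sites: P = 3/31 = 0.096774, Q = 2/31 = 0.064516.
d = −0.5·ln(0.741936) − 0.25·ln(0.870968) = −0.5·(-0.298492) − 0.25·(-0.138150) = 0.1838.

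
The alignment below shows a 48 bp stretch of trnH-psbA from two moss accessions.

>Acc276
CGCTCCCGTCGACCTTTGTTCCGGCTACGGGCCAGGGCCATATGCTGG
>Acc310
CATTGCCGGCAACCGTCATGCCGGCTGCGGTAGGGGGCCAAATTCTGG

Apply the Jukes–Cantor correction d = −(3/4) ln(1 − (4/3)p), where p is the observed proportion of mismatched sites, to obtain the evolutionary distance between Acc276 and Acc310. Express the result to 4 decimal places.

Mismatches occur at site 2 (G→A), site 3 (C→T), site 5 (C→G), site 9 (T→G), site 11 (G→A), site 15 (T→G), site 17 (T→C), site 18 (G→A), site 20 (T→G), site 27 (A→G), site 31 (G→T), site 32 (C→A), site 33 (C→G), site 34 (A→G), site 41 (T→A), site 44 (G→T).
p = 16/48 = 0.333333.
d = −0.75 · ln(1 − (4/3)·0.333333) = −0.75 · ln(0.555556) = −0.75 · (-0.587786) = 0.4408.

0.4408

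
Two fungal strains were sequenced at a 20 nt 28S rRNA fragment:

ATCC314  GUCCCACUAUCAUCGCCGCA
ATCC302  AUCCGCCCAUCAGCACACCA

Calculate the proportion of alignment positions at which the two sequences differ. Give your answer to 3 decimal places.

Mismatches occur at site 1 (G→A), site 5 (C→G), site 6 (A→C), site 8 (U→C), site 13 (U→G), site 15 (G→A), site 17 (C→A), site 18 (G→C).
There are 8 differences over 20 sites, so p = 8/20 = 0.400.

0.400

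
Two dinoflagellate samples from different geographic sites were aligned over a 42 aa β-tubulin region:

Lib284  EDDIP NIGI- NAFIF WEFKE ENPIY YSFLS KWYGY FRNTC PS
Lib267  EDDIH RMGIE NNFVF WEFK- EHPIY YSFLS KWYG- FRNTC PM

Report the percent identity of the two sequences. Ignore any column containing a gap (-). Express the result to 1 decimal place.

Excluding the 3 gap columns leaves 39 comparable sites.
The sequences differ at positions 5 (P/H), 6 (N/R), 7 (I/M), 12 (A/N), 14 (I/V), 22 (N/H), 42 (S/M).
32 of the 39 comparable sites match, so the percent identity is 32/39 × 100 = 82.1%.

82.1%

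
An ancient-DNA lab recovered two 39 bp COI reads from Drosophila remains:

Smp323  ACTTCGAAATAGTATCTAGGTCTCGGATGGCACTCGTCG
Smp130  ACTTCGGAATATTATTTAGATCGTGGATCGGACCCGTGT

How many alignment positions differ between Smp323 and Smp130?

Mismatches occur at site 7 (A↔G), site 12 (G↔T), site 16 (C↔T), site 20 (G↔A), site 23 (T↔G), site 24 (C↔T), site 29 (G↔C), site 31 (C↔G), site 34 (T↔C), site 38 (C↔G), site 39 (G↔T).
That gives 11 mismatches out of 39 aligned sites, so the Hamming distance is 11.

11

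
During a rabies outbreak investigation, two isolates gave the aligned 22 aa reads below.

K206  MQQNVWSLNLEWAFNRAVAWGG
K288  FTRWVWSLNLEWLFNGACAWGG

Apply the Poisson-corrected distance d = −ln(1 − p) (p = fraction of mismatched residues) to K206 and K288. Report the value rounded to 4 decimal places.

The sequences differ at positions 1 (M/F), 2 (Q/T), 3 (Q/R), 4 (N/W), 13 (A/L), 16 (R/G), 18 (V/C).
p = 7/22 = 0.318182.
d = −ln(1 − 0.318182) = −ln(0.681818) = 0.3830.

0.3830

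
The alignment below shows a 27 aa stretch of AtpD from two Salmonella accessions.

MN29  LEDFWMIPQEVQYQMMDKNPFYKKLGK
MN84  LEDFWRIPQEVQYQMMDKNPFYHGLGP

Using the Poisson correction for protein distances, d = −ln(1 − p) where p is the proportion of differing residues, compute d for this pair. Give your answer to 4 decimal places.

0.1603

Mismatches occur at site 6 (M/R), site 23 (K/H), site 24 (K/G), site 27 (K/P).
p = 4/27 = 0.148148.
d = −ln(1 − 0.148148) = −ln(0.851852) = 0.1603.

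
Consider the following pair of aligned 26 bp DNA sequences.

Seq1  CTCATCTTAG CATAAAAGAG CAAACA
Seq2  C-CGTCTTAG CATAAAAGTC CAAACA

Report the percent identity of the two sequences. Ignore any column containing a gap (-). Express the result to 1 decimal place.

Excluding the 1 gap column leaves 25 comparable sites.
Differing sites — 4:A/G; 19:A/T; 20:G/C.
22 of the 25 comparable sites match, so the percent identity is 22/25 × 100 = 88.0%.

88.0%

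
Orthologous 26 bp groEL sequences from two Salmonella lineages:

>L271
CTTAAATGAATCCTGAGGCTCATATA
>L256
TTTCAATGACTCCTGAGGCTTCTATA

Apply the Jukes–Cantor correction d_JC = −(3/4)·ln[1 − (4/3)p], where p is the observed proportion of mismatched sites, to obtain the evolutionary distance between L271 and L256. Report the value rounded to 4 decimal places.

0.2222

Mismatches occur at site 1 (C→T), site 4 (A→C), site 10 (A→C), site 21 (C→T), site 22 (A→C).
p = 5/26 = 0.192308.
d = −0.75 · ln(1 − (4/3)·0.192308) = −0.75 · ln(0.743589) = −0.75 · (-0.296267) = 0.2222.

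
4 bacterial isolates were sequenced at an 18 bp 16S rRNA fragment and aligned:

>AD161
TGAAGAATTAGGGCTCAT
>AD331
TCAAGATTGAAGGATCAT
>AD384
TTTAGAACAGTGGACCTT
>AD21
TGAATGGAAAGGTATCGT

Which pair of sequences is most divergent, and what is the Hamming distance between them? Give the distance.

11

Pairwise Hamming distances:
  AD161 vs AD331: 5
  AD161 vs AD384: 9
  AD161 vs AD21: 8
  AD331 vs AD384: 9
  AD331 vs AD21: 9
  AD384 vs AD21: 11
The largest is 11, between AD384 and AD21.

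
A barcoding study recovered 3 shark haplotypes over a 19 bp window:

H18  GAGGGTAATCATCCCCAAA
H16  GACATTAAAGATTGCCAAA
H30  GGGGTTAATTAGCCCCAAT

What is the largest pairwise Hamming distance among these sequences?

Pairwise Hamming distances:
  H18 vs H16: 7
  H18 vs H30: 5
  H16 vs H30: 9
The largest is 9, between H16 and H30.

9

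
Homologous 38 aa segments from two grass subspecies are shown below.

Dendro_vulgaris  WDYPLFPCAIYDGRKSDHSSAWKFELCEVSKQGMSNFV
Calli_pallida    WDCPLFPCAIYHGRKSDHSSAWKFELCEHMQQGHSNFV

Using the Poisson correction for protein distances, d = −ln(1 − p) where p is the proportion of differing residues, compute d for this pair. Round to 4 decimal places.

The sequences differ at positions 3 (Y/C), 12 (D/H), 29 (V/H), 30 (S/M), 31 (K/Q), 34 (M/H).
p = 6/38 = 0.157895.
d = −ln(1 − 0.157895) = −ln(0.842105) = 0.1719.

0.1719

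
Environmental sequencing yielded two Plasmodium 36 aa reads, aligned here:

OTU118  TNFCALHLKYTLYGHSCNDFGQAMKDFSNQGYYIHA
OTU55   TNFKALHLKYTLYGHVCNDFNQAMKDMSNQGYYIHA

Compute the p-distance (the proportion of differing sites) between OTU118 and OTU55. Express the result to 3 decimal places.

Mismatches occur at site 4 (C→K), site 16 (S→V), site 21 (G→N), site 27 (F→M).
There are 4 differences over 36 sites, so p = 4/36 = 0.111.

0.111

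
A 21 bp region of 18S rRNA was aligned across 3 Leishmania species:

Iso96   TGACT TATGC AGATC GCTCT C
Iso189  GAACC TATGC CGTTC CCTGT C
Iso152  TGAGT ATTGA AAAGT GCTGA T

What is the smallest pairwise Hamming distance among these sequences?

7

Pairwise Hamming distances:
  Iso96 vs Iso189: 7
  Iso96 vs Iso152: 10
  Iso189 vs Iso152: 15
The smallest is 7, between Iso96 and Iso189.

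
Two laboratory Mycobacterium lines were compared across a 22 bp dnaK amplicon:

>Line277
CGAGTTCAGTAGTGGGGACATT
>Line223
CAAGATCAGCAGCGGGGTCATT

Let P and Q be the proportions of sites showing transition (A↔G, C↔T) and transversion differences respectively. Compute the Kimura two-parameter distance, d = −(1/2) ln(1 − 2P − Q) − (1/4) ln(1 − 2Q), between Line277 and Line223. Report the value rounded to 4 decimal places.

0.2762

Mismatches occur at site 2 (G/A, transition), site 5 (T/A, transversion), site 10 (T/C, transition), site 13 (T/C, transition), site 18 (A/T, transversion).
Of the 5 differences, 3 transitions and 2 transversions over 22 sites: P = 3/22 = 0.136364, Q = 2/22 = 0.090909.
d = −0.5·ln(0.636363) − 0.25·ln(0.818182) = −0.5·(-0.451986) − 0.25·(-0.200670) = 0.2762.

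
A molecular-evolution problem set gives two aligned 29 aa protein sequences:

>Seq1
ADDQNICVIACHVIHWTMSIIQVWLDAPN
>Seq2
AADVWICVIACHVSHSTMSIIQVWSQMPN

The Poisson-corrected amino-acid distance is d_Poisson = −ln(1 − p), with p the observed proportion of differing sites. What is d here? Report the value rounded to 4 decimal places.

0.3228

The sequences differ at positions 2 (D/A), 4 (Q/V), 5 (N/W), 14 (I/S), 16 (W/S), 25 (L/S), 26 (D/Q), 27 (A/M).
p = 8/29 = 0.275862.
d = −ln(1 − 0.275862) = −ln(0.724138) = 0.3228.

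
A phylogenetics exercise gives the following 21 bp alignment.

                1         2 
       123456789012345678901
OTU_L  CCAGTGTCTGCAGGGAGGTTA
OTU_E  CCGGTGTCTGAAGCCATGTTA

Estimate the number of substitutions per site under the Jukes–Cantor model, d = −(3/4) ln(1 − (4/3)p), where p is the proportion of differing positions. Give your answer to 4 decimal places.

Mismatches occur at site 3 (A↔G), site 11 (C↔A), site 14 (G↔C), site 15 (G↔C), site 17 (G↔T).
p = 5/21 = 0.238095.
d = −0.75 · ln(1 − (4/3)·0.238095) = −0.75 · ln(0.682540) = −0.75 · (-0.381934) = 0.2865.

0.2865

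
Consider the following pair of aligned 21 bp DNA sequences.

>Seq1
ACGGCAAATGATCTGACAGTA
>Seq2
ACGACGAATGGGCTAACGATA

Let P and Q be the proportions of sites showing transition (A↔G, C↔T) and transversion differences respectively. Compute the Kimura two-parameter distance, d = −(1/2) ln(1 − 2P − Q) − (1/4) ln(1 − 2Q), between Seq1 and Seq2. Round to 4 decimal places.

The sequences differ at positions 4 (G/A, transition), 6 (A/G, transition), 11 (A/G, transition), 12 (T/G, transversion), 15 (G/A, transition), 18 (A/G, transition), 19 (G/A, transition).
Of the 7 differences, 6 transitions and 1 transversion over 21 sites: P = 6/21 = 0.285714, Q = 1/21 = 0.047619.
d = −0.5·ln(0.380953) − 0.25·ln(0.904762) = −0.5·(-0.965079) − 0.25·(-0.100083) = 0.5076.

0.5076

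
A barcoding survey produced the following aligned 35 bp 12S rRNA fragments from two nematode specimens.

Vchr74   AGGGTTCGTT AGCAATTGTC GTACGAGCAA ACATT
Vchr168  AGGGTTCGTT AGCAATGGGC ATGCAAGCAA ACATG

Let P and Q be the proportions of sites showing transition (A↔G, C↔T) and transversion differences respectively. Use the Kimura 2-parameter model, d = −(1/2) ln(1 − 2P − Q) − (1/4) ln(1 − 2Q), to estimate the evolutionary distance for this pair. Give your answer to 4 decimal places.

The sequences differ at positions 17 (T/G, transversion), 19 (T/G, transversion), 21 (G/A, transition), 23 (A/G, transition), 25 (G/A, transition), 35 (T/G, transversion).
Of the 6 differences, 3 transitions and 3 transversions over 35 sites: P = 3/35 = 0.085714, Q = 3/35 = 0.085714.
d = −0.5·ln(0.742858) − 0.25·ln(0.828572) = −0.5·(-0.297250) − 0.25·(-0.188052) = 0.1956.

0.1956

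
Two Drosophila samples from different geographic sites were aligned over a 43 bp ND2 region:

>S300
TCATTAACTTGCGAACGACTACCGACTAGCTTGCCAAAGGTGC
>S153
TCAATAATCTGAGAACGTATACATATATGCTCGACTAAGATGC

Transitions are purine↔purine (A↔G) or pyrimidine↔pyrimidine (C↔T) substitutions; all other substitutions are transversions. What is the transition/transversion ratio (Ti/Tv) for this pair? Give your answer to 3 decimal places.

Mismatches occur at site 4 (T→A, transversion), site 8 (C→T, transition), site 9 (T→C, transition), site 12 (C→A, transversion), site 18 (A→T, transversion), site 19 (C→A, transversion), site 23 (C→A, transversion), site 24 (G→T, transversion), site 26 (C→T, transition), site 27 (T→A, transversion), site 28 (A→T, transversion), site 32 (T→C, transition), site 34 (C→A, transversion), site 36 (A→T, transversion), site 40 (G→A, transition).
Of the 15 differences, 5 transitions and 10 transversions, so Ti/Tv = 5/10 = 0.500.

0.500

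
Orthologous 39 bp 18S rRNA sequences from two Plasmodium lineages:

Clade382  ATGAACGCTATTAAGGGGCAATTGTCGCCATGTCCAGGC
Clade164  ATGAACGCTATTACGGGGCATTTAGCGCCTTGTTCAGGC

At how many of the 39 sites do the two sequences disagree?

The sequences differ at positions 14 (A/C), 21 (A/T), 24 (G/A), 25 (T/G), 30 (A/T), 34 (C/T).
That gives 6 mismatches out of 39 aligned sites, so the Hamming distance is 6.

6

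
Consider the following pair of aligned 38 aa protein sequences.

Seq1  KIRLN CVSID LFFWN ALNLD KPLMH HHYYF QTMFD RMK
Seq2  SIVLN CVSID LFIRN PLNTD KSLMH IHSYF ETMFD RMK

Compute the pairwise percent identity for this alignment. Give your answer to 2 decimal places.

73.68%

The sequences differ at positions 1 (K/S), 3 (R/V), 13 (F/I), 14 (W/R), 16 (A/P), 19 (L/T), 22 (P/S), 26 (H/I), 28 (Y/S), 31 (Q/E).
28 of the 38 sites match, so the percent identity is 28/38 × 100 = 73.68%.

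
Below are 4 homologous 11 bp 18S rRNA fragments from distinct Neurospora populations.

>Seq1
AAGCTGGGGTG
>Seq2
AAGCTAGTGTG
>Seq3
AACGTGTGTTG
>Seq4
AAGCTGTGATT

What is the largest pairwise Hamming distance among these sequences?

6

Pairwise Hamming distances:
  Seq1 vs Seq2: 2
  Seq1 vs Seq3: 4
  Seq1 vs Seq4: 3
  Seq2 vs Seq3: 6
  Seq2 vs Seq4: 5
  Seq3 vs Seq4: 4
The largest is 6, between Seq2 and Seq3.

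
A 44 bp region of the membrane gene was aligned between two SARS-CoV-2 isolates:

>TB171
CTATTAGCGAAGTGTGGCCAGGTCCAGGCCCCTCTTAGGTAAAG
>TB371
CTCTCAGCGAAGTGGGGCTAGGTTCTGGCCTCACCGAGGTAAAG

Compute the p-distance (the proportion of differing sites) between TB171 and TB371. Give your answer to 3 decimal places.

0.227

Mismatches occur at site 3 (A→C), site 5 (T→C), site 15 (T→G), site 19 (C→T), site 24 (C→T), site 26 (A→T), site 31 (C→T), site 33 (T→A), site 35 (T→C), site 36 (T→G).
There are 10 differences over 44 sites, so p = 10/44 = 0.227.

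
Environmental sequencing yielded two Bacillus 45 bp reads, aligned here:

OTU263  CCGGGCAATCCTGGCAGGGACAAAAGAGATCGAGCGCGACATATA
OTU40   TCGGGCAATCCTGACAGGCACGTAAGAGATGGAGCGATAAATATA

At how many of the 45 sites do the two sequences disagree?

9

The sequences differ at positions 1 (C/T), 14 (G/A), 19 (G/C), 22 (A/G), 23 (A/T), 31 (C/G), 37 (C/A), 38 (G/T), 40 (C/A).
That gives 9 mismatches out of 45 aligned sites, so the Hamming distance is 9.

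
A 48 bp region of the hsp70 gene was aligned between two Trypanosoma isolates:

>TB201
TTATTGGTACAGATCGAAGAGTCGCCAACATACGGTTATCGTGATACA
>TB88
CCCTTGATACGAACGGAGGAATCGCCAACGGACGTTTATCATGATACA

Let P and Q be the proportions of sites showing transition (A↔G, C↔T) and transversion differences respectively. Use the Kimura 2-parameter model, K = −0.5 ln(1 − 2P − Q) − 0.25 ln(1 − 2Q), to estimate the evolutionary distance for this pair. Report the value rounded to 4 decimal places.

0.3922

Mismatches occur at site 1 (T/C, transition), site 2 (T/C, transition), site 3 (A/C, transversion), site 7 (G/A, transition), site 11 (A/G, transition), site 12 (G/A, transition), site 14 (T/C, transition), site 15 (C/G, transversion), site 18 (A/G, transition), site 21 (G/A, transition), site 30 (A/G, transition), site 31 (T/G, transversion), site 35 (G/T, transversion), site 41 (G/A, transition).
Of the 14 differences, 10 transitions and 4 transversions over 48 sites: P = 10/48 = 0.208333, Q = 4/48 = 0.083333.
d = −0.5·ln(0.500001) − 0.25·ln(0.833334) = −0.5·(-0.693145) − 0.25·(-0.182321) = 0.3922.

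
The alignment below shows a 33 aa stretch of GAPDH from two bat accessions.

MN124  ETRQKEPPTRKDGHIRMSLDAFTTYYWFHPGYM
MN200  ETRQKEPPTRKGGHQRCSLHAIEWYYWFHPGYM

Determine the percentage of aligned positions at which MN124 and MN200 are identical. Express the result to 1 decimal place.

78.8%

Mismatches occur at site 12 (D/G), site 15 (I/Q), site 17 (M/C), site 20 (D/H), site 22 (F/I), site 23 (T/E), site 24 (T/W).
26 of the 33 sites match, so the percent identity is 26/33 × 100 = 78.8%.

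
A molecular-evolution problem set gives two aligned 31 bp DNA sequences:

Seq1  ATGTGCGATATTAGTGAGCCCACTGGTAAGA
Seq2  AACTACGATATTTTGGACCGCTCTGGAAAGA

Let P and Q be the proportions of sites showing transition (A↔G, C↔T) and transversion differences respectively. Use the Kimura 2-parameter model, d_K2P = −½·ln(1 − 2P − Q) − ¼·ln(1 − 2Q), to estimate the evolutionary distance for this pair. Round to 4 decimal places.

Differing sites — 2:T/A (Tv); 3:G/C (Tv); 5:G/A (Ti); 13:A/T (Tv); 14:G/T (Tv); 15:T/G (Tv); 18:G/C (Tv); 20:C/G (Tv); 22:A/T (Tv); 27:T/A (Tv).
Of the 10 differences, 1 transition and 9 transversions over 31 sites: P = 1/31 = 0.032258, Q = 9/31 = 0.290323.
d = −0.5·ln(0.645161) − 0.25·ln(0.419354) = −0.5·(-0.438255) − 0.25·(-0.869040) = 0.4364.

0.4364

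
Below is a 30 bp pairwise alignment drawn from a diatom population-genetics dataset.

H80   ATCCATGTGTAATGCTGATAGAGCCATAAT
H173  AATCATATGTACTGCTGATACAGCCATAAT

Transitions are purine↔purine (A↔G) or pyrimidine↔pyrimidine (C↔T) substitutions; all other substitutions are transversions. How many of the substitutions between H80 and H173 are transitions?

2

The sequences differ at positions 2 (T/A, transversion), 3 (C/T, transition), 7 (G/A, transition), 12 (A/C, transversion), 21 (G/C, transversion).
Of the 5 differences, 2 transitions and 3 transversions, so the answer is 2.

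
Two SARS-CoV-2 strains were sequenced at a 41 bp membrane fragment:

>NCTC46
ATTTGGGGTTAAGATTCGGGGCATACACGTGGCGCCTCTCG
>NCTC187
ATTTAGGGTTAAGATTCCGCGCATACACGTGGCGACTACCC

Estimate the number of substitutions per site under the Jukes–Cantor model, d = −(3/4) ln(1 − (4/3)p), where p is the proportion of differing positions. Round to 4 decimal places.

Mismatches occur at site 5 (G↔A), site 18 (G↔C), site 20 (G↔C), site 35 (C↔A), site 38 (C↔A), site 39 (T↔C), site 41 (G↔C).
p = 7/41 = 0.170732.
d = −0.75 · ln(1 − (4/3)·0.170732) = −0.75 · ln(0.772357) = −0.75 · (-0.258308) = 0.1937.

0.1937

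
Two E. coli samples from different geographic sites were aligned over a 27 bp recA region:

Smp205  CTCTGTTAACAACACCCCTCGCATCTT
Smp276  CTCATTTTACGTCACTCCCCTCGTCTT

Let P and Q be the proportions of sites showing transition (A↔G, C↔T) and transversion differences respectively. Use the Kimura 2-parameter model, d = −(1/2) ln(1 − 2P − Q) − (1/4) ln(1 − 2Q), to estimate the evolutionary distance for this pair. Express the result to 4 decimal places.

Mismatches occur at site 4 (T↔A, transversion), site 5 (G↔T, transversion), site 8 (A↔T, transversion), site 11 (A↔G, transition), site 12 (A↔T, transversion), site 16 (C↔T, transition), site 19 (T↔C, transition), site 21 (G↔T, transversion), site 23 (A↔G, transition).
Of the 9 differences, 4 transitions and 5 transversions over 27 sites: P = 4/27 = 0.148148, Q = 5/27 = 0.185185.
d = −0.5·ln(0.518519) − 0.25·ln(0.629630) = −0.5·(-0.656779) − 0.25·(-0.462623) = 0.4440.

0.4440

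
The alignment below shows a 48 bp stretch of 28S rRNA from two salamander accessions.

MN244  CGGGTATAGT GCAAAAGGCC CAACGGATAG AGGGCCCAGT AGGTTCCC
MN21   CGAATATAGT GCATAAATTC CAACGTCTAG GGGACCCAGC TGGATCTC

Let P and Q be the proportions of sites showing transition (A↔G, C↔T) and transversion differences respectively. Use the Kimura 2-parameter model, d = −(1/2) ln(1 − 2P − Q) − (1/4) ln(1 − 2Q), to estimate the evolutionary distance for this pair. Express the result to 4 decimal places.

0.3785

Differing sites — 3:G/A (Ti); 4:G/A (Ti); 14:A/T (Tv); 17:G/A (Ti); 18:G/T (Tv); 19:C/T (Ti); 26:G/T (Tv); 27:A/C (Tv); 31:A/G (Ti); 34:G/A (Ti); 40:T/C (Ti); 41:A/T (Tv); 44:T/A (Tv); 47:C/T (Ti).
Of the 14 differences, 8 transitions and 6 transversions over 48 sites: P = 8/48 = 0.166667, Q = 6/48 = 0.125000.
d = −0.5·ln(0.541666) − 0.25·ln(0.750000) = −0.5·(-0.613106) − 0.25·(-0.287682) = 0.3785.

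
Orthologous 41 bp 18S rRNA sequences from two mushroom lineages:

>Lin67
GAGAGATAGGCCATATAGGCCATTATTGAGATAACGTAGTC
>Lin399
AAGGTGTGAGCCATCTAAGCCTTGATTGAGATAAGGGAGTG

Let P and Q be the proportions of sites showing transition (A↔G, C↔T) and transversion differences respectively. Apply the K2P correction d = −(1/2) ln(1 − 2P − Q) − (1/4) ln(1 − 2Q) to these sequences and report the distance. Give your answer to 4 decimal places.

The sequences differ at positions 1 (G/A, transition), 4 (A/G, transition), 5 (G/T, transversion), 6 (A/G, transition), 8 (A/G, transition), 9 (G/A, transition), 15 (A/C, transversion), 18 (G/A, transition), 22 (A/T, transversion), 24 (T/G, transversion), 35 (C/G, transversion), 37 (T/G, transversion), 41 (C/G, transversion).
Of the 13 differences, 6 transitions and 7 transversions over 41 sites: P = 6/41 = 0.146341, Q = 7/41 = 0.170732.
d = −0.5·ln(0.536586) − 0.25·ln(0.658536) = −0.5·(-0.622528) − 0.25·(-0.417736) = 0.4157.

0.4157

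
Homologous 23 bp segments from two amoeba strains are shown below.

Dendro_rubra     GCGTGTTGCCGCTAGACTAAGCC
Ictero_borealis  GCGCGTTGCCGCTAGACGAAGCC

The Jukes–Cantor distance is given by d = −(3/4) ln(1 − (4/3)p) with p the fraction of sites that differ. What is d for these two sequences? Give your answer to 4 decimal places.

0.0924

Differing sites — 4:T/C; 18:T/G.
p = 2/23 = 0.086957.
d = −0.75 · ln(1 − (4/3)·0.086957) = −0.75 · ln(0.884057) = −0.75 · (-0.123234) = 0.0924.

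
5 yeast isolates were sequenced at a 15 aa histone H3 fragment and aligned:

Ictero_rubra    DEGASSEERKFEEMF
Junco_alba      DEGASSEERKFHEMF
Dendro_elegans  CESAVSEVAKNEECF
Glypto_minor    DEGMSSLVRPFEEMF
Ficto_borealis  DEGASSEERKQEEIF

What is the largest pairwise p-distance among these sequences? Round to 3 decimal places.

0.600

Pairwise Hamming distances:
  Ictero_rubra vs Junco_alba: 1
  Ictero_rubra vs Dendro_elegans: 7
  Ictero_rubra vs Glypto_minor: 4
  Ictero_rubra vs Ficto_borealis: 2
  Junco_alba vs Dendro_elegans: 8
  Junco_alba vs Glypto_minor: 5
  Junco_alba vs Ficto_borealis: 3
  Dendro_elegans vs Glypto_minor: 9
  Dendro_elegans vs Ficto_borealis: 7
  Glypto_minor vs Ficto_borealis: 6
The largest is 9 mismatches, between Dendro_elegans and Glypto_minor; p = 9/15 = 0.600.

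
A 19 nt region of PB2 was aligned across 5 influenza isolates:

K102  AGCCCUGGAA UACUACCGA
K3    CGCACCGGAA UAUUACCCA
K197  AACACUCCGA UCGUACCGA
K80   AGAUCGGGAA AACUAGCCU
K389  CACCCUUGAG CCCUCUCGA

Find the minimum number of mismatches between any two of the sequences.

5

Pairwise Hamming distances:
  K102 vs K3: 5
  K102 vs K197: 7
  K102 vs K80: 7
  K102 vs K389: 8
  K3 vs K197: 9
  K3 vs K80: 8
  K3 vs K389: 11
  K197 vs K80: 13
  K197 vs K389: 10
  K80 vs K389: 13
The smallest is 5, between K102 and K3.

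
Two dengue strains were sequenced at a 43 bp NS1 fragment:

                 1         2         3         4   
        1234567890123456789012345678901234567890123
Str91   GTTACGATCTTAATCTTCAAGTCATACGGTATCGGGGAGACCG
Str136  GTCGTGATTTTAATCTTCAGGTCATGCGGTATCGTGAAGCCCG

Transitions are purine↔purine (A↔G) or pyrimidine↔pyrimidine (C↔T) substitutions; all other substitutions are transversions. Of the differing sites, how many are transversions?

The sequences differ at positions 3 (T/C, transition), 4 (A/G, transition), 5 (C/T, transition), 9 (C/T, transition), 20 (A/G, transition), 26 (A/G, transition), 35 (G/T, transversion), 37 (G/A, transition), 40 (A/C, transversion).
Of the 9 differences, 7 transitions and 2 transversions, so the answer is 2.

2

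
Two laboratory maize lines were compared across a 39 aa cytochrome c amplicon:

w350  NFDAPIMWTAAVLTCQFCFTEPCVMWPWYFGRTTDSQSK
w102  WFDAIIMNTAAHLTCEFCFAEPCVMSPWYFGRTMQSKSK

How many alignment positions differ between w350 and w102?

Differing sites — 1:N/W; 5:P/I; 8:W/N; 12:V/H; 16:Q/E; 20:T/A; 26:W/S; 34:T/M; 35:D/Q; 37:Q/K.
That gives 10 mismatches out of 39 aligned sites, so the Hamming distance is 10.

10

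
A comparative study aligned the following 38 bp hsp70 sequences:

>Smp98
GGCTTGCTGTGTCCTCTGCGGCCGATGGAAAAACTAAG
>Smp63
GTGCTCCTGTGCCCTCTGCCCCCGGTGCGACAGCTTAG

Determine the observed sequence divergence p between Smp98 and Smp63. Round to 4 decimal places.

0.3421

The sequences differ at positions 2 (G/T), 3 (C/G), 4 (T/C), 6 (G/C), 12 (T/C), 20 (G/C), 21 (G/C), 25 (A/G), 28 (G/C), 29 (A/G), 31 (A/C), 33 (A/G), 36 (A/T).
There are 13 differences over 38 sites, so p = 13/38 = 0.3421.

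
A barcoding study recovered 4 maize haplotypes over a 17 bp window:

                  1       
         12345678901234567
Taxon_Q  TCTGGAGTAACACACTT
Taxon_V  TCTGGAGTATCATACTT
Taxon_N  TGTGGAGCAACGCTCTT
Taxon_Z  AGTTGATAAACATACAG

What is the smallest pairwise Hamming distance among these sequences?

Pairwise Hamming distances:
  Taxon_Q vs Taxon_V: 2
  Taxon_Q vs Taxon_N: 4
  Taxon_Q vs Taxon_Z: 8
  Taxon_V vs Taxon_N: 6
  Taxon_V vs Taxon_Z: 8
  Taxon_N vs Taxon_Z: 9
The smallest is 2, between Taxon_Q and Taxon_V.

2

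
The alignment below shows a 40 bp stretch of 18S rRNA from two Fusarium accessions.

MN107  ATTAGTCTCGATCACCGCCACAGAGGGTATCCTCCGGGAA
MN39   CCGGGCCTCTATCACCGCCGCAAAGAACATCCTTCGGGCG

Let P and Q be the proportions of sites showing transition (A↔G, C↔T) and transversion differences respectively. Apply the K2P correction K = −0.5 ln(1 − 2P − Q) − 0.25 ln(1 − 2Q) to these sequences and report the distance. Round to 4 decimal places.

0.5139

Mismatches occur at site 1 (A↔C, transversion), site 2 (T↔C, transition), site 3 (T↔G, transversion), site 4 (A↔G, transition), site 6 (T↔C, transition), site 10 (G↔T, transversion), site 20 (A↔G, transition), site 23 (G↔A, transition), site 26 (G↔A, transition), site 27 (G↔A, transition), site 28 (T↔C, transition), site 34 (C↔T, transition), site 39 (A↔C, transversion), site 40 (A↔G, transition).
Of the 14 differences, 10 transitions and 4 transversions over 40 sites: P = 10/40 = 0.250000, Q = 4/40 = 0.100000.
d = −0.5·ln(0.400000) − 0.25·ln(0.800000) = −0.5·(-0.916291) − 0.25·(-0.223144) = 0.5139.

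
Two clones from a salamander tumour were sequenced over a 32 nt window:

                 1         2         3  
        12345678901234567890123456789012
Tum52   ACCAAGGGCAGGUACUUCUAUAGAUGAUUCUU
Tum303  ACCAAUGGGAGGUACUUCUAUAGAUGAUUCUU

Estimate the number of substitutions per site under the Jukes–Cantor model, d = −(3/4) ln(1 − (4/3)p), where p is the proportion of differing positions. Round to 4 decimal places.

Differing sites — 6:G/U; 9:C/G.
p = 2/32 = 0.062500.
d = −0.75 · ln(1 − (4/3)·0.062500) = −0.75 · ln(0.916667) = −0.75 · (-0.087011) = 0.0653.

0.0653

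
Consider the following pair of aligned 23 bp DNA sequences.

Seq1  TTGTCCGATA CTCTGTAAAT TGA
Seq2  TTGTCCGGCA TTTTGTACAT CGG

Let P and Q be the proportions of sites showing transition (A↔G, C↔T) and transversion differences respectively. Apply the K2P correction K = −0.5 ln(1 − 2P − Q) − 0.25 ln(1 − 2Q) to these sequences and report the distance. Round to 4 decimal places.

0.4392

Mismatches occur at site 8 (A→G, transition), site 9 (T→C, transition), site 11 (C→T, transition), site 13 (C→T, transition), site 18 (A→C, transversion), site 21 (T→C, transition), site 23 (A→G, transition).
Of the 7 differences, 6 transitions and 1 transversion over 23 sites: P = 6/23 = 0.260870, Q = 1/23 = 0.043478.
d = −0.5·ln(0.434782) − 0.25·ln(0.913044) = −0.5·(-0.832911) − 0.25·(-0.090971) = 0.4392.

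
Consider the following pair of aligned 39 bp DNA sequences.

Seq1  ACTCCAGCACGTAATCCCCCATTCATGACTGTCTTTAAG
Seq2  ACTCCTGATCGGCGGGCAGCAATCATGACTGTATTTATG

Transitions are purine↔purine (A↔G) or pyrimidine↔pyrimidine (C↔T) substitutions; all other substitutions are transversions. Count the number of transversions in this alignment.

12

Differing sites — 6:A/T (Tv); 8:C/A (Tv); 9:A/T (Tv); 12:T/G (Tv); 13:A/C (Tv); 14:A/G (Ti); 15:T/G (Tv); 16:C/G (Tv); 18:C/A (Tv); 19:C/G (Tv); 22:T/A (Tv); 33:C/A (Tv); 38:A/T (Tv).
Of the 13 differences, 1 transition and 12 transversions, so the answer is 12.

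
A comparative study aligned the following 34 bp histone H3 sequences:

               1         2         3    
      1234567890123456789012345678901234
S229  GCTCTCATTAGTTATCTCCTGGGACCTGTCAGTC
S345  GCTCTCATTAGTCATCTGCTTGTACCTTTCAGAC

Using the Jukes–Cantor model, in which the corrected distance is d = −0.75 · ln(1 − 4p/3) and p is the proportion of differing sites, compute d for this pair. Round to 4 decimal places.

0.2012

Differing sites — 13:T/C; 18:C/G; 21:G/T; 23:G/T; 28:G/T; 33:T/A.
p = 6/34 = 0.176471.
d = −0.75 · ln(1 − (4/3)·0.176471) = −0.75 · ln(0.764705) = −0.75 · (-0.268265) = 0.2012.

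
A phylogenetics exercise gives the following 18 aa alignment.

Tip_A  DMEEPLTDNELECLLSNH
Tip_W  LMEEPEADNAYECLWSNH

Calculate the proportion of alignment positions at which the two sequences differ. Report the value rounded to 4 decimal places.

0.3333

The sequences differ at positions 1 (D/L), 6 (L/E), 7 (T/A), 10 (E/A), 11 (L/Y), 15 (L/W).
There are 6 differences over 18 sites, so p = 6/18 = 0.3333.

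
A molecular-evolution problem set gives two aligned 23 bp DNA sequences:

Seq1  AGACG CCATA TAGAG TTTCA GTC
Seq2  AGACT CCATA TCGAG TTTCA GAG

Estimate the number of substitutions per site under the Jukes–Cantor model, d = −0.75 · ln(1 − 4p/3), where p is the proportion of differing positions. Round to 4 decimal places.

0.1979

Mismatches occur at site 5 (G/T), site 12 (A/C), site 22 (T/A), site 23 (C/G).
p = 4/23 = 0.173913.
d = −0.75 · ln(1 − (4/3)·0.173913) = −0.75 · ln(0.768116) = −0.75 · (-0.263815) = 0.1979.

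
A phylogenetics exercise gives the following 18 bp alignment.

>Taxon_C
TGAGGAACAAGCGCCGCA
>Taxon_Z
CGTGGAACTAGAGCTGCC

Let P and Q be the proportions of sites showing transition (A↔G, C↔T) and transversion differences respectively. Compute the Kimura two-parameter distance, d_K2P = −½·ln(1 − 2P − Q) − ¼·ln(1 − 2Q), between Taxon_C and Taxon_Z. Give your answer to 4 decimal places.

0.4408

Mismatches occur at site 1 (T→C, transition), site 3 (A→T, transversion), site 9 (A→T, transversion), site 12 (C→A, transversion), site 15 (C→T, transition), site 18 (A→C, transversion).
Of the 6 differences, 2 transitions and 4 transversions over 18 sites: P = 2/18 = 0.111111, Q = 4/18 = 0.222222.
d = −0.5·ln(0.555556) − 0.25·ln(0.555556) = −0.5·(-0.587786) − 0.25·(-0.587786) = 0.4408.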